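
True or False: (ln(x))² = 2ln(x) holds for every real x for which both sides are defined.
False.

Claim: (ln(x))² = 2ln(x).
Test a specific point where both sides are defined: x = 1/2.
LHS = (ln(x))² ≈ 0.4805
RHS = 2ln(x) ≈ -1.3863
Since 0.4805 ≠ -1.3863, the equation fails at this point, so it cannot hold for every real x for which both sides are defined.
2ln(x) equals ln(x²), which is not the same as (ln x)².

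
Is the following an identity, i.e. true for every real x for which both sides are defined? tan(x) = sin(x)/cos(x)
Yes, this is an identity.

Claim: tan(x) = sin(x)/cos(x).
Reasoning: For an angle x whose terminal point on the unit circle is (cos x, sin x), tan(x) is defined as the ratio (second coordinate)/(first coordinate) = sin(x)/cos(x), wherever cos(x) ≠ 0.
So the two sides agree for every real x for which both sides are defined.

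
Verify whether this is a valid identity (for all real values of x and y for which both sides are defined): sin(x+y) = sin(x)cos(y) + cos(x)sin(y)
Yes, this is an identity.

Claim: sin(x+y) = sin(x)cos(y) + cos(x)sin(y).
Reasoning: By Euler's formula e^(i(x+y)) = e^(ix)·e^(iy) = (cos x + i·sin x)(cos y + i·sin y). The imaginary part of the left side is sin(x+y); the imaginary part of the product is sin(x)cos(y) + cos(x)sin(y).
So the two sides agree for all real values of x and y for which both sides are defined.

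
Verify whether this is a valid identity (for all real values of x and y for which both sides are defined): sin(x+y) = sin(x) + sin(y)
No, this is NOT an identity.

Claim: sin(x+y) = sin(x) + sin(y).
Test a specific point where both sides are defined: x = 2π/3, y = π.
LHS = sin(x+y) ≈ -0.8660
RHS = sin(x) + sin(y) ≈ 0.8660
Since -0.8660 ≠ 0.8660, the equation fails at this point, so it cannot hold for all real values of x and y for which both sides are defined.
The correct expansion is sin(x+y) = sin(x)cos(y) + cos(x)sin(y); sine is not additive.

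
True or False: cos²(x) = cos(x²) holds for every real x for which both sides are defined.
False.

Claim: cos²(x) = cos(x²).
Test a specific point where both sides are defined: x = -π/6.
LHS = cos²(x) ≈ 0.7500
RHS = cos(x²) ≈ 0.9627
Since 0.7500 ≠ 0.9627, the equation fails at this point, so it cannot hold for every real x for which both sides are defined.
cos²(x) means (cos x)², squaring the output; cos(x²) squares the input. These are different functions.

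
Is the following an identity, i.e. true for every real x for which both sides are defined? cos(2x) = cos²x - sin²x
Claim: cos(2x) = cos²x - sin²x.
Reasoning: Put y = x in the addition formula cos(x+y) = cos(x)cos(y) - sin(x)sin(y): cos(2x) = cos²x - sin²x.
So the two sides agree for every real x for which both sides are defined.

Conclusion: Yes, this is an identity.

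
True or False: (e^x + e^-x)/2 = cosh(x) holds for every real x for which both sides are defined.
True.

Claim: (e^x + e^-x)/2 = cosh(x).
Reasoning: This is exactly the definition of the hyperbolic cosine: cosh(x) := (e^x + e^-x)/2.
So the two sides agree for every real x for which both sides are defined.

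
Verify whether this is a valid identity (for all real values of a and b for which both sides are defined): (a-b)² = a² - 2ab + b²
Yes, this is an identity.

Claim: (a-b)² = a² - 2ab + b².
Reasoning: Expand: (a-b)² = (a-b)(a-b) = a·a - a·b - b·a + b·b = a² - 2ab + b².
So the two sides agree for all real values of a and b for which both sides are defined.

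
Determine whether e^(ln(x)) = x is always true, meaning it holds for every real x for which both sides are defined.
Yes, this is an identity.

Claim: e^(ln(x)) = x.
Reasoning: For x > 0, ln(x) is by definition the exponent p such that e^p = x. Raising e to that exponent therefore returns x: e^(ln x) = x.
So the two sides agree for every real x for which both sides are defined.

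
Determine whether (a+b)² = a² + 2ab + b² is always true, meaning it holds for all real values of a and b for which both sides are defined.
Yes, this is an identity.

Claim: (a+b)² = a² + 2ab + b².
Reasoning: Expand: (a+b)² = (a+b)(a+b) = a·a + a·b + b·a + b·b = a² + 2ab + b².
So the two sides agree for all real values of a and b for which both sides are defined.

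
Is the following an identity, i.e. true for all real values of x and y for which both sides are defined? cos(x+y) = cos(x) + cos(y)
Claim: cos(x+y) = cos(x) + cos(y).
Test a specific point where both sides are defined: x = -π/3, y = 3π/4.
LHS = cos(x+y) ≈ 0.2588
RHS = cos(x) + cos(y) ≈ -0.2071
Since 0.2588 ≠ -0.2071, the equation fails at this point, so it cannot hold for all real values of x and y for which both sides are defined.
The correct expansion is cos(x+y) = cos(x)cos(y) - sin(x)sin(y); cosine is not additive.

Conclusion: No, this is NOT an identity.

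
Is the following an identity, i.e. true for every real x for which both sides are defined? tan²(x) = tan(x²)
No, this is NOT an identity.

Claim: tan²(x) = tan(x²).
Test a specific point where both sides are defined: x = -π/3.
LHS = tan²(x) ≈ 3.0000
RHS = tan(x²) ≈ 1.9485
Since 3.0000 ≠ 1.9485, the equation fails at this point, so it cannot hold for every real x for which both sides are defined.
tan²(x) means (tan x)², squaring the output; tan(x²) squares the input. These are different functions.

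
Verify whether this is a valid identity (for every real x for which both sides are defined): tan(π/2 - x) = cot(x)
Yes, this is an identity.

Claim: tan(π/2 - x) = cot(x).
Reasoning: tan(π/2 - x) = sin(π/2 - x)/cos(π/2 - x) = cos(x)/sin(x) = cot(x), using the cofunction identities sin(π/2 - x) = cos(x) and cos(π/2 - x) = sin(x).
So the two sides agree for every real x for which both sides are defined.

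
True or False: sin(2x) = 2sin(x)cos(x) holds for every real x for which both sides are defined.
True.

Claim: sin(2x) = 2sin(x)cos(x).
Reasoning: Put y = x in the addition formula sin(x+y) = sin(x)cos(y) + cos(x)sin(y): sin(2x) = sin(x)cos(x) + cos(x)sin(x) = 2sin(x)cos(x).
So the two sides agree for every real x for which both sides are defined.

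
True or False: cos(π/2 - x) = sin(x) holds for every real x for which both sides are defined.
Claim: cos(π/2 - x) = sin(x).
Reasoning: Use cos(u - v) = cos(u)cos(v) + sin(u)sin(v) with u = π/2, v = x: cos(π/2)cos(x) + sin(π/2)sin(x) = 0·cos(x) + 1·sin(x) = sin(x).
So the two sides agree for every real x for which both sides are defined.

Conclusion: True.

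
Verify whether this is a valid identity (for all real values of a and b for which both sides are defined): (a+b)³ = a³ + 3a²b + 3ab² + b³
Claim: (a+b)³ = a³ + 3a²b + 3ab² + b³.
Reasoning: (a+b)³ = (a+b)(a+b)² = (a+b)(a² + 2ab + b²) = a³ + 2a²b + ab² + a²b + 2ab² + b³ = a³ + 3a²b + 3ab² + b³.
So the two sides agree for all real values of a and b for which both sides are defined.

Conclusion: Yes, this is an identity.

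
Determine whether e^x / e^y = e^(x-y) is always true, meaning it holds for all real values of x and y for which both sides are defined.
Claim: e^x / e^y = e^(x-y).
Reasoning: 1/e^y = e^(-y), so e^x / e^y = e^x · e^(-y) = e^(x + (-y)) = e^(x-y) by the product rule for exponents.
So the two sides agree for all real values of x and y for which both sides are defined.

Conclusion: Yes, this is an identity.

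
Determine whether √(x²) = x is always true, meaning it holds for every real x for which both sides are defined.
No, this is NOT an identity.

Claim: √(x²) = x.
Test a specific point where both sides are defined: x = -2.
LHS = √(x²) ≈ 2.0000
RHS = x ≈ -2.0000
Since 2.0000 ≠ -2.0000, the equation fails at this point, so it cannot hold for every real x for which both sides are defined.
√(x²) = |x|, which differs from x whenever x < 0 (both sides are defined for every real x).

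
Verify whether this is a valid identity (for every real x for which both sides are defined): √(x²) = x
Claim: √(x²) = x.
Test a specific point where both sides are defined: x = -2.
LHS = √(x²) ≈ 2.0000
RHS = x ≈ -2.0000
Since 2.0000 ≠ -2.0000, the equation fails at this point, so it cannot hold for every real x for which both sides are defined.
√(x²) = |x|, which differs from x whenever x < 0 (both sides are defined for every real x).

Conclusion: No, this is NOT an identity.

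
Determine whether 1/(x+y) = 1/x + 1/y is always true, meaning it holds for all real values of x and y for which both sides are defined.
No, this is NOT an identity.

Claim: 1/(x+y) = 1/x + 1/y.
Test a specific point where both sides are defined: x = 2, y = 1/2.
LHS = 1/(x+y) ≈ 0.4000
RHS = 1/x + 1/y ≈ 2.5000
Since 0.4000 ≠ 2.5000, the equation fails at this point, so it cannot hold for all real values of x and y for which both sides are defined.
1/x + 1/y = (x+y)/(xy), which is not 1/(x+y).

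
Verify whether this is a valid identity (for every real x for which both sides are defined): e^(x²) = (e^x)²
No, this is NOT an identity.

Claim: e^(x²) = (e^x)².
Test a specific point where both sides are defined: x = 3.
LHS = e^(x²) ≈ 8103.0839
RHS = (e^x)² ≈ 403.4288
Since 8103.0839 ≠ 403.4288, the equation fails at this point, so it cannot hold for every real x for which both sides are defined.
(e^x)² = e^(2x), and 2x ≠ x² in general.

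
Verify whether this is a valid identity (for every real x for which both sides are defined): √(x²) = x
Claim: √(x²) = x.
Test a specific point where both sides are defined: x = -1.
LHS = √(x²) ≈ 1.0000
RHS = x ≈ -1.0000
Since 1.0000 ≠ -1.0000, the equation fails at this point, so it cannot hold for every real x for which both sides are defined.
√(x²) = |x|, which differs from x whenever x < 0 (both sides are defined for every real x).

Conclusion: No, this is NOT an identity.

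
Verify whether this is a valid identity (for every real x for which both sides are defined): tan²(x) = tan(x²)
Claim: tan²(x) = tan(x²).
Test a specific point where both sides are defined: x = 3π/4.
LHS = tan²(x) ≈ 1.0000
RHS = tan(x²) ≈ -0.8977
Since 1.0000 ≠ -0.8977, the equation fails at this point, so it cannot hold for every real x for which both sides are defined.
tan²(x) means (tan x)², squaring the output; tan(x²) squares the input. These are different functions.

Conclusion: No, this is NOT an identity.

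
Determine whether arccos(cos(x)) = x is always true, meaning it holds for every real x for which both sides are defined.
No, this is NOT an identity.

Claim: arccos(cos(x)) = x.
Test a specific point where both sides are defined: x = -π/3.
LHS = arccos(cos(x)) ≈ 1.0472
RHS = x ≈ -1.0472
Since 1.0472 ≠ -1.0472, the equation fails at this point, so it cannot hold for every real x for which both sides are defined.
arccos only returns values in [0, π], so arccos(cos(x)) = x holds only for x in that interval, not for all real x.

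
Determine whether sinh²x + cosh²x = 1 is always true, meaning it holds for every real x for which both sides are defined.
No, this is NOT an identity.

Claim: sinh²x + cosh²x = 1.
Test a specific point where both sides are defined: x = -2.
LHS = sinh²x + cosh²x ≈ 27.3082
RHS = 1 ≈ 1.0000
Since 27.3082 ≠ 1.0000, the equation fails at this point, so it cannot hold for every real x for which both sides are defined.
The correct hyperbolic identity is cosh²x - sinh²x = 1 (a difference); the sum sinh²x + cosh²x equals cosh(2x).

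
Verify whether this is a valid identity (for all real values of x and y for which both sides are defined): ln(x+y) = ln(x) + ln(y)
Claim: ln(x+y) = ln(x) + ln(y).
Test a specific point where both sides are defined: x = 3/2, y = 5.
LHS = ln(x+y) ≈ 1.8718
RHS = ln(x) + ln(y) ≈ 2.0149
Since 1.8718 ≠ 2.0149, the equation fails at this point, so it cannot hold for all real values of x and y for which both sides are defined.
ln(x) + ln(y) = ln(xy), not ln(x+y).

Conclusion: No, this is NOT an identity.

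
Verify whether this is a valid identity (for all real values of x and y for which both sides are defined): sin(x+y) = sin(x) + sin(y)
No, this is NOT an identity.

Claim: sin(x+y) = sin(x) + sin(y).
Test a specific point where both sides are defined: x = π, y = 2π/3.
LHS = sin(x+y) ≈ -0.8660
RHS = sin(x) + sin(y) ≈ 0.8660
Since -0.8660 ≠ 0.8660, the equation fails at this point, so it cannot hold for all real values of x and y for which both sides are defined.
The correct expansion is sin(x+y) = sin(x)cos(y) + cos(x)sin(y); sine is not additive.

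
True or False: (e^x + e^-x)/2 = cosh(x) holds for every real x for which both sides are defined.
True.

Claim: (e^x + e^-x)/2 = cosh(x).
Reasoning: This is exactly the definition of the hyperbolic cosine: cosh(x) := (e^x + e^-x)/2.
So the two sides agree for every real x for which both sides are defined.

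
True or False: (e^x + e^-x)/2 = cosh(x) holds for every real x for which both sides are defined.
Claim: (e^x + e^-x)/2 = cosh(x).
Reasoning: This is exactly the definition of the hyperbolic cosine: cosh(x) := (e^x + e^-x)/2.
So the two sides agree for every real x for which both sides are defined.

Conclusion: True.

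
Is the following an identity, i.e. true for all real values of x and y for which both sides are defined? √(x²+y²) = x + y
No, this is NOT an identity.

Claim: √(x²+y²) = x + y.
Test a specific point where both sides are defined: x = 2, y = 2.
LHS = √(x²+y²) ≈ 2.8284
RHS = x + y ≈ 4.0000
Since 2.8284 ≠ 4.0000, the equation fails at this point, so it cannot hold for all real values of x and y for which both sides are defined.
(x+y)² = x² + 2xy + y², not x² + y², so the square root does not split this way.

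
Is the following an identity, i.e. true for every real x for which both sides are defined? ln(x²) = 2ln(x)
Yes, this is an identity.

Claim: ln(x²) = 2ln(x).
Reasoning: The right side requires x > 0. For x > 0, x² = (e^(ln x))² = e^(2ln x), so ln(x²) = 2ln(x). (For x < 0 the right side is undefined, so those values are outside the claim.)
So the two sides agree for every real x for which both sides are defined.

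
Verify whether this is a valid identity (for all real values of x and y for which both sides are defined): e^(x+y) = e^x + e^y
No, this is NOT an identity.

Claim: e^(x+y) = e^x + e^y.
Test a specific point where both sides are defined: x = -3, y = -3.
LHS = e^(x+y) ≈ 0.0025
RHS = e^x + e^y ≈ 0.0996
Since 0.0025 ≠ 0.0996, the equation fails at this point, so it cannot hold for all real values of x and y for which both sides are defined.
The correct rule is e^(x+y) = e^x · e^y (a product, not a sum).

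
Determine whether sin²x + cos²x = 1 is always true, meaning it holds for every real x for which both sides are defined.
Claim: sin²x + cos²x = 1.
Reasoning: The point (cos x, sin x) lies on the unit circle X² + Y² = 1, so cos²x + sin²x = 1 for every real x.
So the two sides agree for every real x for which both sides are defined.

Conclusion: Yes, this is an identity.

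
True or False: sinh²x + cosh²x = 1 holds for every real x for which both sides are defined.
Claim: sinh²x + cosh²x = 1.
Test a specific point where both sides are defined: x = 1/2.
LHS = sinh²x + cosh²x ≈ 1.5431
RHS = 1 ≈ 1.0000
Since 1.5431 ≠ 1.0000, the equation fails at this point, so it cannot hold for every real x for which both sides are defined.
The correct hyperbolic identity is cosh²x - sinh²x = 1 (a difference); the sum sinh²x + cosh²x equals cosh(2x).

Conclusion: False.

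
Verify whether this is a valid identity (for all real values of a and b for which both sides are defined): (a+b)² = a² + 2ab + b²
Yes, this is an identity.

Claim: (a+b)² = a² + 2ab + b².
Reasoning: Expand: (a+b)² = (a+b)(a+b) = a·a + a·b + b·a + b·b = a² + 2ab + b².
So the two sides agree for all real values of a and b for which both sides are defined.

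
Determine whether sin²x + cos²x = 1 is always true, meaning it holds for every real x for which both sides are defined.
Claim: sin²x + cos²x = 1.
Reasoning: The point (cos x, sin x) lies on the unit circle X² + Y² = 1, so cos²x + sin²x = 1 for every real x.
So the two sides agree for every real x for which both sides are defined.

Conclusion: Yes, this is an identity.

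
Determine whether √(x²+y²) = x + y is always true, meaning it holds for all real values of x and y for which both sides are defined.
Claim: √(x²+y²) = x + y.
Test a specific point where both sides are defined: x = -3, y = 1.
LHS = √(x²+y²) ≈ 3.1623
RHS = x + y ≈ -2.0000
Since 3.1623 ≠ -2.0000, the equation fails at this point, so it cannot hold for all real values of x and y for which both sides are defined.
(x+y)² = x² + 2xy + y², not x² + y², so the square root does not split this way.

Conclusion: No, this is NOT an identity.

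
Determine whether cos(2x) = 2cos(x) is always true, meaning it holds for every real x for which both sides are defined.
Claim: cos(2x) = 2cos(x).
Test a specific point where both sides are defined: x = -π/4.
LHS = cos(2x) ≈ 0.0000
RHS = 2cos(x) ≈ 1.4142
Since 0.0000 ≠ 1.4142, the equation fails at this point, so it cannot hold for every real x for which both sides are defined.
The correct double-angle formula is cos(2x) = cos²x - sin²x.

Conclusion: No, this is NOT an identity.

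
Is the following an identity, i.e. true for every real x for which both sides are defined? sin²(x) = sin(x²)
No, this is NOT an identity.

Claim: sin²(x) = sin(x²).
Test a specific point where both sides are defined: x = π.
LHS = sin²(x) ≈ 0.0000
RHS = sin(x²) ≈ -0.4303
Since 0.0000 ≠ -0.4303, the equation fails at this point, so it cannot hold for every real x for which both sides are defined.
sin²(x) means (sin x)², squaring the output; sin(x²) squares the input. These are different functions.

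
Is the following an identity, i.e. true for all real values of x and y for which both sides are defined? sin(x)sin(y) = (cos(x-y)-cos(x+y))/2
Claim: sin(x)sin(y) = (cos(x-y)-cos(x+y))/2.
Reasoning: cos(x-y) = cos(x)cos(y) + sin(x)sin(y) and cos(x+y) = cos(x)cos(y) - sin(x)sin(y). Subtracting, cos(x-y) - cos(x+y) = 2sin(x)sin(y); divide by 2.
So the two sides agree for all real values of x and y for which both sides are defined.

Conclusion: Yes, this is an identity.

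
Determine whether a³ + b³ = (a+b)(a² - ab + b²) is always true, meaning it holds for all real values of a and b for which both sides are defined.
Claim: a³ + b³ = (a+b)(a² - ab + b²).
Reasoning: Expand the right side: (a+b)(a² - ab + b²) = a³ - a²b + ab² + a²b - ab² + b³ = a³ + b³ (the middle terms cancel in pairs).
So the two sides agree for all real values of a and b for which both sides are defined.

Conclusion: Yes, this is an identity.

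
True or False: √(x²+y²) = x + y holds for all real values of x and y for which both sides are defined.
Claim: √(x²+y²) = x + y.
Test a specific point where both sides are defined: x = 3/2, y = -2.
LHS = √(x²+y²) ≈ 2.5000
RHS = x + y ≈ -0.5000
Since 2.5000 ≠ -0.5000, the equation fails at this point, so it cannot hold for all real values of x and y for which both sides are defined.
(x+y)² = x² + 2xy + y², not x² + y², so the square root does not split this way.

Conclusion: False.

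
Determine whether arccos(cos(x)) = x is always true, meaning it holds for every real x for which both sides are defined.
Claim: arccos(cos(x)) = x.
Test a specific point where both sides are defined: x = -π/4.
LHS = arccos(cos(x)) ≈ 0.7854
RHS = x ≈ -0.7854
Since 0.7854 ≠ -0.7854, the equation fails at this point, so it cannot hold for every real x for which both sides are defined.
arccos only returns values in [0, π], so arccos(cos(x)) = x holds only for x in that interval, not for all real x.

Conclusion: No, this is NOT an identity.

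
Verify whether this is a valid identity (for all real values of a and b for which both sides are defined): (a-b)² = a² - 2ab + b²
Claim: (a-b)² = a² - 2ab + b².
Reasoning: Expand: (a-b)² = (a-b)(a-b) = a·a - a·b - b·a + b·b = a² - 2ab + b².
So the two sides agree for all real values of a and b for which both sides are defined.

Conclusion: Yes, this is an identity.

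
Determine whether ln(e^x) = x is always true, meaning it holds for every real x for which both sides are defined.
Yes, this is an identity.

Claim: ln(e^x) = x.
Reasoning: ln is the inverse of the exponential: ln(e^x) asks for the exponent p with e^p = e^x, and since e^p is one-to-one that exponent is p = x.
So the two sides agree for every real x for which both sides are defined.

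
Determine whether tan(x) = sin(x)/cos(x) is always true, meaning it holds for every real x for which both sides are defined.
Yes, this is an identity.

Claim: tan(x) = sin(x)/cos(x).
Reasoning: For an angle x whose terminal point on the unit circle is (cos x, sin x), tan(x) is defined as the ratio (second coordinate)/(first coordinate) = sin(x)/cos(x), wherever cos(x) ≠ 0.
So the two sides agree for every real x for which both sides are defined.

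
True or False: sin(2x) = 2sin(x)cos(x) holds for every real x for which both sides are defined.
True.

Claim: sin(2x) = 2sin(x)cos(x).
Reasoning: Put y = x in the addition formula sin(x+y) = sin(x)cos(y) + cos(x)sin(y): sin(2x) = sin(x)cos(x) + cos(x)sin(x) = 2sin(x)cos(x).
So the two sides agree for every real x for which both sides are defined.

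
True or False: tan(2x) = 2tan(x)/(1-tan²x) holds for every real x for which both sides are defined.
True.

Claim: tan(2x) = 2tan(x)/(1-tan²x).
Reasoning: tan(2x) = sin(2x)/cos(2x) = 2sin(x)cos(x) / (cos²x - sin²x). Divide numerator and denominator by cos²x: 2tan(x) / (1 - tan²x).
So the two sides agree for every real x for which both sides are defined.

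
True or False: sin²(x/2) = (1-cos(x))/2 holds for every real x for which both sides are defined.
Claim: sin²(x/2) = (1-cos(x))/2.
Reasoning: Use cos(2θ) = 1 - 2sin²θ with θ = x/2: cos(x) = 1 - 2sin²(x/2). Solving for sin²(x/2) gives (1 - cos(x))/2.
So the two sides agree for every real x for which both sides are defined.

Conclusion: True.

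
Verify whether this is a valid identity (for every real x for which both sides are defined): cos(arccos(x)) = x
Yes, this is an identity.

Claim: cos(arccos(x)) = x.
Reasoning: For -1 ≤ x ≤ 1 (where arccos is defined), arccos(x) is by definition an angle whose cosine equals x. Taking the cosine of that angle returns x. (Note the other order, arccos(cos x) = x, is NOT an identity.)
So the two sides agree for every real x for which both sides are defined.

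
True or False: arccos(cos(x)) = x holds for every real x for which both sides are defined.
Claim: arccos(cos(x)) = x.
Test a specific point where both sides are defined: x = -π/6.
LHS = arccos(cos(x)) ≈ 0.5236
RHS = x ≈ -0.5236
Since 0.5236 ≠ -0.5236, the equation fails at this point, so it cannot hold for every real x for which both sides are defined.
arccos only returns values in [0, π], so arccos(cos(x)) = x holds only for x in that interval, not for all real x.

Conclusion: False.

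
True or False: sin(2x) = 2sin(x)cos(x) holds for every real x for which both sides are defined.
Claim: sin(2x) = 2sin(x)cos(x).
Reasoning: Put y = x in the addition formula sin(x+y) = sin(x)cos(y) + cos(x)sin(y): sin(2x) = sin(x)cos(x) + cos(x)sin(x) = 2sin(x)cos(x).
So the two sides agree for every real x for which both sides are defined.

Conclusion: True.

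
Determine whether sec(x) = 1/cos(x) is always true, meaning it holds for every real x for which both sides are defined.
Yes, this is an identity.

Claim: sec(x) = 1/cos(x).
Reasoning: sec(x) is by definition the reciprocal of cos(x), wherever cos(x) ≠ 0.
So the two sides agree for every real x for which both sides are defined.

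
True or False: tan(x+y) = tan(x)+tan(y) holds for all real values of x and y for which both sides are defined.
Claim: tan(x+y) = tan(x)+tan(y).
Test a specific point where both sides are defined: x = 2π/3, y = -π/4.
LHS = tan(x+y) ≈ 3.7321
RHS = tan(x)+tan(y) ≈ -2.7321
Since 3.7321 ≠ -2.7321, the equation fails at this point, so it cannot hold for all real values of x and y for which both sides are defined.
The correct formula is tan(x+y) = (tan(x) + tan(y))/(1 - tan(x)tan(y)).

Conclusion: False.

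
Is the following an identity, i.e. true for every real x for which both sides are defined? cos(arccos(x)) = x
Claim: cos(arccos(x)) = x.
Reasoning: For -1 ≤ x ≤ 1 (where arccos is defined), arccos(x) is by definition an angle whose cosine equals x. Taking the cosine of that angle returns x. (Note the other order, arccos(cos x) = x, is NOT an identity.)
So the two sides agree for every real x for which both sides are defined.

Conclusion: Yes, this is an identity.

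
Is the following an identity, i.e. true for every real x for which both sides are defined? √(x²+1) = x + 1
Claim: √(x²+1) = x + 1.
Test a specific point where both sides are defined: x = 3.
LHS = √(x²+1) ≈ 3.1623
RHS = x + 1 ≈ 4.0000
Since 3.1623 ≠ 4.0000, the equation fails at this point, so it cannot hold for every real x for which both sides are defined.
(x+1)² = x² + 2x + 1 ≠ x² + 1 unless x = 0.

Conclusion: No, this is NOT an identity.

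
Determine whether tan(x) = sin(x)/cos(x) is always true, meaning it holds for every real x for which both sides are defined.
Yes, this is an identity.

Claim: tan(x) = sin(x)/cos(x).
Reasoning: For an angle x whose terminal point on the unit circle is (cos x, sin x), tan(x) is defined as the ratio (second coordinate)/(first coordinate) = sin(x)/cos(x), wherever cos(x) ≠ 0.
So the two sides agree for every real x for which both sides are defined.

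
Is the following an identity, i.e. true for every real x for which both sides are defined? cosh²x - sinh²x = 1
Yes, this is an identity.

Claim: cosh²x - sinh²x = 1.
Reasoning: With cosh(x) = (e^x + e^-x)/2 and sinh(x) = (e^x - e^-x)/2: cosh²x = (e^(2x) + 2 + e^(-2x))/4 and sinh²x = (e^(2x) - 2 + e^(-2x))/4. Subtracting leaves 4/4 = 1.
So the two sides agree for every real x for which both sides are defined.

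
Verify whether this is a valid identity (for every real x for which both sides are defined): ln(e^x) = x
Claim: ln(e^x) = x.
Reasoning: ln is the inverse of the exponential: ln(e^x) asks for the exponent p with e^p = e^x, and since e^p is one-to-one that exponent is p = x.
So the two sides agree for every real x for which both sides are defined.

Conclusion: Yes, this is an identity.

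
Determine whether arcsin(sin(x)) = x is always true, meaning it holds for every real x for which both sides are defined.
Claim: arcsin(sin(x)) = x.
Test a specific point where both sides are defined: x = 2π/3.
LHS = arcsin(sin(x)) ≈ 1.0472
RHS = x ≈ 2.0944
Since 1.0472 ≠ 2.0944, the equation fails at this point, so it cannot hold for every real x for which both sides are defined.
arcsin only returns values in [-π/2, π/2], so arcsin(sin(x)) = x holds only for x in that interval, not for all real x.

Conclusion: No, this is NOT an identity.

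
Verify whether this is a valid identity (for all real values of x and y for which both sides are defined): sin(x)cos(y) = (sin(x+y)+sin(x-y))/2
Claim: sin(x)cos(y) = (sin(x+y)+sin(x-y))/2.
Reasoning: sin(x+y) = sin(x)cos(y) + cos(x)sin(y) and sin(x-y) = sin(x)cos(y) - cos(x)sin(y). Adding, sin(x+y) + sin(x-y) = 2sin(x)cos(y); divide by 2.
So the two sides agree for all real values of x and y for which both sides are defined.

Conclusion: Yes, this is an identity.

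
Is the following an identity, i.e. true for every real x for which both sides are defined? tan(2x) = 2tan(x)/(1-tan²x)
Yes, this is an identity.

Claim: tan(2x) = 2tan(x)/(1-tan²x).
Reasoning: tan(2x) = sin(2x)/cos(2x) = 2sin(x)cos(x) / (cos²x - sin²x). Divide numerator and denominator by cos²x: 2tan(x) / (1 - tan²x).
So the two sides agree for every real x for which both sides are defined.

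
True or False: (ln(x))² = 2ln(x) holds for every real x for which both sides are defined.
False.

Claim: (ln(x))² = 2ln(x).
Test a specific point where both sides are defined: x = 4.
LHS = (ln(x))² ≈ 1.9218
RHS = 2ln(x) ≈ 2.7726
Since 1.9218 ≠ 2.7726, the equation fails at this point, so it cannot hold for every real x for which both sides are defined.
2ln(x) equals ln(x²), which is not the same as (ln x)².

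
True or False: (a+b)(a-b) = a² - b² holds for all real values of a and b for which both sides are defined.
True.

Claim: (a+b)(a-b) = a² - b².
Reasoning: Expand: (a+b)(a-b) = a² - ab + ba - b² = a² - b² (the cross terms cancel).
So the two sides agree for all real values of a and b for which both sides are defined.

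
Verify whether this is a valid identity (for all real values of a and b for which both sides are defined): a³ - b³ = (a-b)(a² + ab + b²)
Yes, this is an identity.

Claim: a³ - b³ = (a-b)(a² + ab + b²).
Reasoning: Expand the right side: (a-b)(a² + ab + b²) = a³ + a²b + ab² - a²b - ab² - b³ = a³ - b³ (the middle terms cancel in pairs).
So the two sides agree for all real values of a and b for which both sides are defined.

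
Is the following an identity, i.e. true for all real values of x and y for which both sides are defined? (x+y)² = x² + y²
Claim: (x+y)² = x² + y².
Test a specific point where both sides are defined: x = 4, y = 4.
LHS = (x+y)² ≈ 64.0000
RHS = x² + y² ≈ 32.0000
Since 64.0000 ≠ 32.0000, the equation fails at this point, so it cannot hold for all real values of x and y for which both sides are defined.
The correct expansion is (x+y)² = x² + 2xy + y²; the cross term 2xy is missing.

Conclusion: No, this is NOT an identity.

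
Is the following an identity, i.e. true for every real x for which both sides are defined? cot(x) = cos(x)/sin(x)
Yes, this is an identity.

Claim: cot(x) = cos(x)/sin(x).
Reasoning: cot(x) is defined as 1/tan(x) = 1/(sin(x)/cos(x)) = cos(x)/sin(x), wherever sin(x) ≠ 0.
So the two sides agree for every real x for which both sides are defined.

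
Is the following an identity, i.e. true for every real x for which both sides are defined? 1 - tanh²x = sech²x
Claim: 1 - tanh²x = sech²x.
Reasoning: Divide cosh²x - sinh²x = 1 through by cosh²x (never zero): 1 - tanh²x = 1/cosh²x = sech²x.
So the two sides agree for every real x for which both sides are defined.

Conclusion: Yes, this is an identity.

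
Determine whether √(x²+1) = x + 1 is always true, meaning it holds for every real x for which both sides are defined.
Claim: √(x²+1) = x + 1.
Test a specific point where both sides are defined: x = 2.
LHS = √(x²+1) ≈ 2.2361
RHS = x + 1 ≈ 3.0000
Since 2.2361 ≠ 3.0000, the equation fails at this point, so it cannot hold for every real x for which both sides are defined.
(x+1)² = x² + 2x + 1 ≠ x² + 1 unless x = 0.

Conclusion: No, this is NOT an identity.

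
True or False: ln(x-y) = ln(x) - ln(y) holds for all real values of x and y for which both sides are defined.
Claim: ln(x-y) = ln(x) - ln(y).
Test a specific point where both sides are defined: x = 2, y = 1/2.
LHS = ln(x-y) ≈ 0.4055
RHS = ln(x) - ln(y) ≈ 1.3863
Since 0.4055 ≠ 1.3863, the equation fails at this point, so it cannot hold for all real values of x and y for which both sides are defined.
ln(x) - ln(y) = ln(x/y), not ln(x-y).

Conclusion: False.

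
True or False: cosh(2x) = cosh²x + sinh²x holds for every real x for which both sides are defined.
True.

Claim: cosh(2x) = cosh²x + sinh²x.
Reasoning: cosh²x = (e^(2x) + 2 + e^(-2x))/4 and sinh²x = (e^(2x) - 2 + e^(-2x))/4. Adding gives (2e^(2x) + 2e^(-2x))/4 = (e^(2x) + e^(-2x))/2 = cosh(2x).
So the two sides agree for every real x for which both sides are defined.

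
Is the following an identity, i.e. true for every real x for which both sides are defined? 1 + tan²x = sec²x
Claim: 1 + tan²x = sec²x.
Reasoning: Start from sin²x + cos²x = 1 and divide every term by cos²x (allowed wherever tan x and sec x are defined): tan²x + 1 = 1/cos²x = sec²x.
So the two sides agree for every real x for which both sides are defined.

Conclusion: Yes, this is an identity.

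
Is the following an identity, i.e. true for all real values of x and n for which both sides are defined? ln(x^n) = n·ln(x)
Yes, this is an identity.

Claim: ln(x^n) = n·ln(x).
Reasoning: The right side requires x > 0. For x > 0, x^n = (e^(ln x))^n = e^(n·ln x), so taking ln of both sides gives ln(x^n) = n·ln(x).
So the two sides agree for all real values of x and n for which both sides are defined.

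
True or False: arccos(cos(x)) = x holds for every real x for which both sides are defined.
Claim: arccos(cos(x)) = x.
Test a specific point where both sides are defined: x = -π/4.
LHS = arccos(cos(x)) ≈ 0.7854
RHS = x ≈ -0.7854
Since 0.7854 ≠ -0.7854, the equation fails at this point, so it cannot hold for every real x for which both sides are defined.
arccos only returns values in [0, π], so arccos(cos(x)) = x holds only for x in that interval, not for all real x.

Conclusion: False.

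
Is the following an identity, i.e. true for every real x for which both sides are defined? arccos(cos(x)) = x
No, this is NOT an identity.

Claim: arccos(cos(x)) = x.
Test a specific point where both sides are defined: x = -π/3.
LHS = arccos(cos(x)) ≈ 1.0472
RHS = x ≈ -1.0472
Since 1.0472 ≠ -1.0472, the equation fails at this point, so it cannot hold for every real x for which both sides are defined.
arccos only returns values in [0, π], so arccos(cos(x)) = x holds only for x in that interval, not for all real x.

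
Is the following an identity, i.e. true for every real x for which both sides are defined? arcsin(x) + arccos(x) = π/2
Yes, this is an identity.

Claim: arcsin(x) + arccos(x) = π/2.
Reasoning: Both sides are defined for -1 ≤ x ≤ 1. Let θ = arcsin(x), so sin θ = x and θ ∈ [-π/2, π/2]. Then cos(π/2 - θ) = sin θ = x and π/2 - θ ∈ [0, π], which is exactly the range of arccos, so arccos(x) = π/2 - θ. Adding: arcsin(x) + arccos(x) = θ + (π/2 - θ) = π/2.
So the two sides agree for every real x for which both sides are defined.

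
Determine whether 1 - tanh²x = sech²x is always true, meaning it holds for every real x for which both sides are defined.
Yes, this is an identity.

Claim: 1 - tanh²x = sech²x.
Reasoning: Divide cosh²x - sinh²x = 1 through by cosh²x (never zero): 1 - tanh²x = 1/cosh²x = sech²x.
So the two sides agree for every real x for which both sides are defined.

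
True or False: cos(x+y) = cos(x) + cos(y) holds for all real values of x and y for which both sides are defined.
False.

Claim: cos(x+y) = cos(x) + cos(y).
Test a specific point where both sides are defined: x = π/2, y = π.
LHS = cos(x+y) ≈ 0.0000
RHS = cos(x) + cos(y) ≈ -1.0000
Since 0.0000 ≠ -1.0000, the equation fails at this point, so it cannot hold for all real values of x and y for which both sides are defined.
The correct expansion is cos(x+y) = cos(x)cos(y) - sin(x)sin(y); cosine is not additive.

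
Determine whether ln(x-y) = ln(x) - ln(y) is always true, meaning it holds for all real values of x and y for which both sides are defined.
Claim: ln(x-y) = ln(x) - ln(y).
Test a specific point where both sides are defined: x = 4, y = 1/2.
LHS = ln(x-y) ≈ 1.2528
RHS = ln(x) - ln(y) ≈ 2.0794
Since 1.2528 ≠ 2.0794, the equation fails at this point, so it cannot hold for all real values of x and y for which both sides are defined.
ln(x) - ln(y) = ln(x/y), not ln(x-y).

Conclusion: No, this is NOT an identity.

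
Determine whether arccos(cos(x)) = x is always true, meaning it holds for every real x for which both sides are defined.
No, this is NOT an identity.

Claim: arccos(cos(x)) = x.
Test a specific point where both sides are defined: x = -π/6.
LHS = arccos(cos(x)) ≈ 0.5236
RHS = x ≈ -0.5236
Since 0.5236 ≠ -0.5236, the equation fails at this point, so it cannot hold for every real x for which both sides are defined.
arccos only returns values in [0, π], so arccos(cos(x)) = x holds only for x in that interval, not for all real x.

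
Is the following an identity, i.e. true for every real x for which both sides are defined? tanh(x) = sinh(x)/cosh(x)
Yes, this is an identity.

Claim: tanh(x) = sinh(x)/cosh(x).
Reasoning: tanh(x) is defined as sinh(x)/cosh(x) = (e^x - e^-x)/(e^x + e^-x); cosh(x) ≥ 1 is never zero, so this holds for every real x.
So the two sides agree for every real x for which both sides are defined.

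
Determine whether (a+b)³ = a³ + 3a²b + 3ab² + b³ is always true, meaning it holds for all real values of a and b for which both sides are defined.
Claim: (a+b)³ = a³ + 3a²b + 3ab² + b³.
Reasoning: (a+b)³ = (a+b)(a+b)² = (a+b)(a² + 2ab + b²) = a³ + 2a²b + ab² + a²b + 2ab² + b³ = a³ + 3a²b + 3ab² + b³.
So the two sides agree for all real values of a and b for which both sides are defined.

Conclusion: Yes, this is an identity.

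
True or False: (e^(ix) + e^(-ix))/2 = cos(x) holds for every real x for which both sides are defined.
Claim: (e^(ix) + e^(-ix))/2 = cos(x).
Reasoning: By Euler's formula e^(ix) = cos(x) + i·sin(x) and e^(-ix) = cos(x) - i·sin(x). Adding cancels the sine terms: e^(ix) + e^(-ix) = 2cos(x); divide by 2.
So the two sides agree for every real x for which both sides are defined.

Conclusion: True.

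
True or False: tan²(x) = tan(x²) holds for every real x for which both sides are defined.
Claim: tan²(x) = tan(x²).
Test a specific point where both sides are defined: x = 3π/4.
LHS = tan²(x) ≈ 1.0000
RHS = tan(x²) ≈ -0.8977
Since 1.0000 ≠ -0.8977, the equation fails at this point, so it cannot hold for every real x for which both sides are defined.
tan²(x) means (tan x)², squaring the output; tan(x²) squares the input. These are different functions.

Conclusion: False.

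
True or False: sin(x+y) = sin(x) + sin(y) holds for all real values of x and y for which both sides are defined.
False.

Claim: sin(x+y) = sin(x) + sin(y).
Test a specific point where both sides are defined: x = π/6, y = 2π/3.
LHS = sin(x+y) ≈ 0.5000
RHS = sin(x) + sin(y) ≈ 1.3660
Since 0.5000 ≠ 1.3660, the equation fails at this point, so it cannot hold for all real values of x and y for which both sides are defined.
The correct expansion is sin(x+y) = sin(x)cos(y) + cos(x)sin(y); sine is not additive.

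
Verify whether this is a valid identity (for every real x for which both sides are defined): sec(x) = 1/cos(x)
Claim: sec(x) = 1/cos(x).
Reasoning: sec(x) is by definition the reciprocal of cos(x), wherever cos(x) ≠ 0.
So the two sides agree for every real x for which both sides are defined.

Conclusion: Yes, this is an identity.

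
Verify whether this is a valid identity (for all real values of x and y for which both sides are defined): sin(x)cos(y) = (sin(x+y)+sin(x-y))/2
Yes, this is an identity.

Claim: sin(x)cos(y) = (sin(x+y)+sin(x-y))/2.
Reasoning: sin(x+y) = sin(x)cos(y) + cos(x)sin(y) and sin(x-y) = sin(x)cos(y) - cos(x)sin(y). Adding, sin(x+y) + sin(x-y) = 2sin(x)cos(y); divide by 2.
So the two sides agree for all real values of x and y for which both sides are defined.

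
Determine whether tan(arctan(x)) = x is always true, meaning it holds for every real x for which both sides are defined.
Yes, this is an identity.

Claim: tan(arctan(x)) = x.
Reasoning: For every real x, arctan(x) is by definition the angle in (-π/2, π/2) whose tangent equals x. Taking the tangent of that angle returns x.
So the two sides agree for every real x for which both sides are defined.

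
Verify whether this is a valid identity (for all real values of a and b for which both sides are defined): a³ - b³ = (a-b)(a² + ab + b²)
Claim: a³ - b³ = (a-b)(a² + ab + b²).
Reasoning: Expand the right side: (a-b)(a² + ab + b²) = a³ + a²b + ab² - a²b - ab² - b³ = a³ - b³ (the middle terms cancel in pairs).
So the two sides agree for all real values of a and b for which both sides are defined.

Conclusion: Yes, this is an identity.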